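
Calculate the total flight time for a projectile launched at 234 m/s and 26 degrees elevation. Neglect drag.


T = 2*v0*sin(theta)/g = 2*234*sin(26°)/9.81 = 20.91 s

20.91 s


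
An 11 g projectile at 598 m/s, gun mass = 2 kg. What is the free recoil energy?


v_r = m_p*v_p/m_gun = 0.011*598/2 = 3.289 m/s, E_r = 0.5*m_gun*v_r^2 = 0.5*2*3.289^2 = 10.82 J

10.82 J


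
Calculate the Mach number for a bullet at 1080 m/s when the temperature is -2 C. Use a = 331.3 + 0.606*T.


a = 331.3 + 0.606*(-2) = 330.088 m/s
M = v/a = 1080/330.088 = 3.272

3.272


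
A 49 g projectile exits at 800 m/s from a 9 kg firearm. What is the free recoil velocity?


v_recoil = m_p * v_p / m_gun = 0.049 * 800 / 9 = 4.356 m/s

4.356 m/s


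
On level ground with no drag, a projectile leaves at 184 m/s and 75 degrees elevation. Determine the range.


R = v0^2 * sin(2*theta) / g = 184^2 * sin(2*75°) / 9.81 = 1726 m

1726 m


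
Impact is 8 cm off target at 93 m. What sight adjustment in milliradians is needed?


1 mrad subtends 1 cm per 10 m of range, so adj = error_cm / (dist_m / 10) = 8 / (93/10) = 0.8602 mrad

0.8602 mrad


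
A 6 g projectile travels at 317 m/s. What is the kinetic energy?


E = 0.5*m*v^2 = 0.5*0.006*317^2 = 301.5 J

301.5 J


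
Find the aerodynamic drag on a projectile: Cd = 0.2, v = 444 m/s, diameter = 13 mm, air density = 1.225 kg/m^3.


A = pi*(d/2)^2 = pi*(13/2000)^2 = 1.32732e-04 m^2
Fd = 0.5*Cd*rho*A*v^2 = 0.5*0.2*1.225*1.32732e-04*444^2 = 3.205 N

3.205 N


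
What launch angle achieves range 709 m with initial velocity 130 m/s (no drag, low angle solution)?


sin(2*theta) = R*g/v0^2 = 709*9.81/130^2 = 0.411556, theta = arcsin(0.411556)/2 = 12.15°

12.15 degrees


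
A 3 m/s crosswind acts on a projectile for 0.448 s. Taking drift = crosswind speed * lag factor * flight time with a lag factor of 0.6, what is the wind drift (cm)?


drift = v_wind * lag * t = 3 * 0.6 * 0.448 = 0.8064 m ≈ 80.64 cm

80.64 cm


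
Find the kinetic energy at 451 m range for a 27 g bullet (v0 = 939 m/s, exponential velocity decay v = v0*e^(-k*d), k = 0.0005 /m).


v = v0*exp(-k*d) = 939*exp(-0.0005*451) = 749.432 m/s
E = 0.5*m*v^2 = 0.5*0.027*749.432^2 = 7582 J

7582 J


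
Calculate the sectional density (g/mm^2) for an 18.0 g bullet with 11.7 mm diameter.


SD = m/d^2 = 18.0/11.7^2 = 0.1315 g/mm^2

0.1315 g/mm^2


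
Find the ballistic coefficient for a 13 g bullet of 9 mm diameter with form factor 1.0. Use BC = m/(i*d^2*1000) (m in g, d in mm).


BC = m/(i*d^2*1000) = 13/(1.0 * 9^2 * 1000) = 0.0001605

0.0001605


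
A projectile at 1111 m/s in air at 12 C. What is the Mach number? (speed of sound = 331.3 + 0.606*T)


a = 331.3 + 0.606*(12) = 338.572 m/s
M = v/a = 1111/338.572 = 3.281

3.281


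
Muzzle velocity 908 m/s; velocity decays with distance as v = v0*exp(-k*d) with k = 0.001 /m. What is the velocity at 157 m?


v = v0*exp(-k*d) = 908*exp(-0.001*157) = 776.1 m/s

776.1 m/s


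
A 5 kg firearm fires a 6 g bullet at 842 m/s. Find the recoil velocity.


v_recoil = m_p * v_p / m_gun = 0.006 * 842 / 5 = 1.01 m/s

1.01 m/s


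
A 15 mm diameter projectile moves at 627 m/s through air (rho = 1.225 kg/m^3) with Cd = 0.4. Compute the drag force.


A = pi*(d/2)^2 = pi*(15/2000)^2 = 1.76715e-04 m^2
Fd = 0.5*Cd*rho*A*v^2 = 0.5*0.4*1.225*1.76715e-04*627^2 = 17.02 N

17.02 N


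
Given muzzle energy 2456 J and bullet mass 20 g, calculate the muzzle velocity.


v = sqrt(2*E/m) = sqrt(2*2456/0.02) = 495.6 m/s

495.6 m/s


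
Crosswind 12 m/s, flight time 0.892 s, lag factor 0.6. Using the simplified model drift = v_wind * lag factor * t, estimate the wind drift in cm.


drift = v_wind * lag * t = 12 * 0.6 * 0.892 = 6.4224 m ≈ 642.2 cm

642.2 cm


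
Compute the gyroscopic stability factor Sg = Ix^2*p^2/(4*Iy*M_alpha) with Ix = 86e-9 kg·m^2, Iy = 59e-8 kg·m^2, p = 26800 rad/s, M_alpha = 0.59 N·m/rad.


Sg = Ix^2 * p^2 / (4 * Iy * M_alpha) = (86e-9)^2 * 26800^2 / (4 * 59e-8 * 0.59) = 3.815

3.815


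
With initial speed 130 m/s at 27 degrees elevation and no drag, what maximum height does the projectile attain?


H = (v0*sin(theta))^2 / (2g) = (130*sin(27°))^2 / (2*9.81) = 177.5 m

177.5 m


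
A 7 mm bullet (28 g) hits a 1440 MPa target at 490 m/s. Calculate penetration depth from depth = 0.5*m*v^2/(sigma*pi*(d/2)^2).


A = pi*(d/2)^2 = pi*(7/2)^2 = 38.4845 mm^2
E = 0.5*m*v^2 = 0.5*0.028*490^2 = 3361.4 J
depth = E/(sigma*A) = 3361.4 J / (1440 MPa * 38.4845 mm^2) = 3361.4/(1440 * 38.4845) m = 0.0606557 m ≈ 60.66 mm

60.66 mm


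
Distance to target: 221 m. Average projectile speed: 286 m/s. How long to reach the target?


t = d/v = 221/286 = 0.7727 s

0.7727 s


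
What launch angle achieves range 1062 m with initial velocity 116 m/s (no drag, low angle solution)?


sin(2*theta) = R*g/v0^2 = 1062*9.81/116^2 = 0.774243, theta = arcsin(0.774243)/2 = 25.37°

25.37 degrees


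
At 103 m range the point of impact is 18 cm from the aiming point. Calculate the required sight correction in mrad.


1 mrad subtends 1 cm per 10 m of range, so adj = error_cm / (dist_m / 10) = 18 / (103/10) = 1.748 mrad

1.748 mrad


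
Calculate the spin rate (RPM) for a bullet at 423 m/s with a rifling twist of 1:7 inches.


twist_m = 7*0.0254 = 0.1778 m
spin = v/twist = 423/0.1778 = 2379.078 rev/s
RPM = spin*60 = 2379.078*60 ≈ 142745 RPM

142745 RPM


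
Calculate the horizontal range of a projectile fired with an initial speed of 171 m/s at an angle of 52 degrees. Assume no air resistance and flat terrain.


R = v0^2 * sin(2*theta) / g = 171^2 * sin(2*52°) / 9.81 = 2892 m

2892 m


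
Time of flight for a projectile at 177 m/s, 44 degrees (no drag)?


T = 2*v0*sin(theta)/g = 2*177*sin(44°)/9.81 = 25.07 s

25.07 s


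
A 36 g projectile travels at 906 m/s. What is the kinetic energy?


E = 0.5*m*v^2 = 0.5*0.036*906^2 = 14775 J

14775 J


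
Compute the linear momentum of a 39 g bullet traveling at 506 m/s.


p = m*v = 0.039*506 = 19.73 kg·m/s

19.73 kg·m/s


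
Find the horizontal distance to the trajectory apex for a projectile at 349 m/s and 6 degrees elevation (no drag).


R = v0^2*sin(2*theta)/g = 349^2*sin(2*6°)/9.81 = 2581.43 m
apex_dist = R/2 = 2581.43/2 = 1291 m

1291 m


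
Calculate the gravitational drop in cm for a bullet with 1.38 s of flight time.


drop = 0.5*g*t^2 = 0.5*9.81*1.38^2 = 9.34108 m ≈ 934.1 cm

934.1 cm


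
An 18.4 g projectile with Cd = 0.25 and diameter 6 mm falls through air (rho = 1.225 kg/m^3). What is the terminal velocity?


A = pi*(d/2)^2 = pi*(6/2000)^2 = 2.82743e-05 m^2
vt = sqrt(2mg/(Cd*rho*A)) = sqrt(2*0.0184*9.81/(0.25 * 1.225 * 2.82743e-05)) = 204.2 m/s

204.2 m/s


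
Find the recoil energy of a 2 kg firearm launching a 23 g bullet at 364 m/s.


v_r = m_p*v_p/m_gun = 0.023*364/2 = 4.186 m/s, E_r = 0.5*m_gun*v_r^2 = 0.5*2*4.186^2 = 17.52 J

17.52 J


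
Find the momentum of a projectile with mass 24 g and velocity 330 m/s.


p = m*v = 0.024*330 = 7.92 kg·m/s

7.92 kg·m/s


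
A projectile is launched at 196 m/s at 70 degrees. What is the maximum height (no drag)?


H = (v0*sin(theta))^2 / (2g) = (196*sin(70°))^2 / (2*9.81) = 1729 m

1729 m


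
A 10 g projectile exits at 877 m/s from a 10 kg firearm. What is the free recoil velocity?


v_recoil = m_p * v_p / m_gun = 0.01 * 877 / 10 = 0.877 m/s

0.877 m/s


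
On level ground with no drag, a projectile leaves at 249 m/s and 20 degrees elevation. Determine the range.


R = v0^2 * sin(2*theta) / g = 249^2 * sin(2*20°) / 9.81 = 4063 m

4063 m


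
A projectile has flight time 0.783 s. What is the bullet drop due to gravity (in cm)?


drop = 0.5*g*t^2 = 0.5*9.81*0.783^2 = 3.0072 m ≈ 300.7 cm

300.7 cm


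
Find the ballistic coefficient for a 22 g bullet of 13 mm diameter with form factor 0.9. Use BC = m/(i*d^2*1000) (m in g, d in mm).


BC = m/(i*d^2*1000) = 22/(0.9 * 13^2 * 1000) = 0.0001446

0.0001446


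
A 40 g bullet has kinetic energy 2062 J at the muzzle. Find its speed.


v = sqrt(2*E/m) = sqrt(2*2062/0.04) = 321.1 m/s

321.1 m/s


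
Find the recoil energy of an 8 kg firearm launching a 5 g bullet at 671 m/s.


v_r = m_p*v_p/m_gun = 0.005*671/8 = 0.419375 m/s, E_r = 0.5*m_gun*v_r^2 = 0.5*8*0.419375^2 = 0.7035 J

0.7035 J


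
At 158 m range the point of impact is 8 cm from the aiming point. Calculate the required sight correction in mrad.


1 mrad subtends 1 cm per 10 m of range, so adj = error_cm / (dist_m / 10) = 8 / (158/10) = 0.5063 mrad

0.5063 mrad


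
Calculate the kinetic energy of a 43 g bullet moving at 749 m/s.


E = 0.5*m*v^2 = 0.5*0.043*749^2 = 12062 J

12062 J


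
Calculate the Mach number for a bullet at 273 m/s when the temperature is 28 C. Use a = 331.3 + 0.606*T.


a = 331.3 + 0.606*(28) = 348.268 m/s
M = v/a = 273/348.268 = 0.7839

0.7839


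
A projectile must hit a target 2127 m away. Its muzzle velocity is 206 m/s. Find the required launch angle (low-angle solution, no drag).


sin(2*theta) = R*g/v0^2 = 2127*9.81/206^2 = 0.491702, theta = arcsin(0.491702)/2 = 14.73°

14.73 degrees


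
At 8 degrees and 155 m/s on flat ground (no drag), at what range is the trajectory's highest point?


R = v0^2*sin(2*theta)/g = 155^2*sin(2*8°)/9.81 = 675.045 m
apex_dist = R/2 = 675.045/2 = 337.5 m

337.5 m


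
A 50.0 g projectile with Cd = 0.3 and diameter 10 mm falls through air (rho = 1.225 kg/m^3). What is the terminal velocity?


A = pi*(d/2)^2 = pi*(10/2000)^2 = 7.85398e-05 m^2
vt = sqrt(2mg/(Cd*rho*A)) = sqrt(2*0.05*9.81/(0.3 * 1.225 * 7.85398e-05)) = 184.4 m/s

184.4 m/s


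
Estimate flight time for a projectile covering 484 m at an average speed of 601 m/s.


t = d/v = 484/601 = 0.8053 s

0.8053 s


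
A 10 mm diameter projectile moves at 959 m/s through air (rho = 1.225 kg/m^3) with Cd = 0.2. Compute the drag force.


A = pi*(d/2)^2 = pi*(10/2000)^2 = 7.85398e-05 m^2
Fd = 0.5*Cd*rho*A*v^2 = 0.5*0.2*1.225*7.85398e-05*959^2 = 8.848 N

8.848 N


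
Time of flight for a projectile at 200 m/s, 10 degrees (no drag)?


T = 2*v0*sin(theta)/g = 2*200*sin(10°)/9.81 = 7.08 s

7.08 s


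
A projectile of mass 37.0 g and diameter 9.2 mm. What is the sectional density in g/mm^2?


SD = m/d^2 = 37.0/9.2^2 = 0.4371 g/mm^2

0.4371 g/mm^2


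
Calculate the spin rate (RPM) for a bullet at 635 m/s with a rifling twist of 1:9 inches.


twist_m = 9*0.0254 = 0.2286 m
spin = v/twist = 635/0.2286 = 2777.778 rev/s
RPM = spin*60 = 2777.778*60 ≈ 166667 RPM

166667 RPM


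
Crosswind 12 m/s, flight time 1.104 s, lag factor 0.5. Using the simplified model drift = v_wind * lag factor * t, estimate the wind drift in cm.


drift = v_wind * lag * t = 12 * 0.5 * 1.104 = 6.624 m ≈ 662.4 cm

662.4 cm


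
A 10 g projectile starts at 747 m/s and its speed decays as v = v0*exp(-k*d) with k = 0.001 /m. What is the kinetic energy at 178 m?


v = v0*exp(-k*d) = 747*exp(-0.001*178) = 625.196 m/s
E = 0.5*m*v^2 = 0.5*0.01*625.196^2 = 1954 J

1954 J


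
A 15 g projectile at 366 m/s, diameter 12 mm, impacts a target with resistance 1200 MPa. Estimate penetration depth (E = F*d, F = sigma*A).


A = pi*(d/2)^2 = pi*(12/2)^2 = 113.097 mm^2
E = 0.5*m*v^2 = 0.5*0.015*366^2 = 1004.67 J
depth = E/(sigma*A) = 1004.67 J / (1200 MPa * 113.097 mm^2) = 1004.67/(1200 * 113.097) m = 0.00740269 m ≈ 7.403 mm

7.403 mm


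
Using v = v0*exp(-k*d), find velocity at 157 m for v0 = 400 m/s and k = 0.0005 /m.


v = v0*exp(-k*d) = 400*exp(-0.0005*157) = 369.8 m/s

369.8 m/s


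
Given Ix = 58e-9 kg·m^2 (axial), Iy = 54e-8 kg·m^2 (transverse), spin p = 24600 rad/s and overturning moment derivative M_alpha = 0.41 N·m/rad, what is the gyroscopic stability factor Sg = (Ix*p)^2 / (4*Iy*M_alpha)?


Sg = Ix^2 * p^2 / (4 * Iy * M_alpha) = (58e-9)^2 * 24600^2 / (4 * 54e-8 * 0.41) = 2.299

2.299


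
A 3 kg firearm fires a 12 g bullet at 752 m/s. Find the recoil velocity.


v_recoil = m_p * v_p / m_gun = 0.012 * 752 / 3 = 3.008 m/s

3.008 m/s


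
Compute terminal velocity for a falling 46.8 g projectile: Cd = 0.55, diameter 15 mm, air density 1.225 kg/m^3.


A = pi*(d/2)^2 = pi*(15/2000)^2 = 1.76715e-04 m^2
vt = sqrt(2mg/(Cd*rho*A)) = sqrt(2*0.0468*9.81/(0.55 * 1.225 * 1.76715e-04)) = 87.82 m/s

87.82 m/s


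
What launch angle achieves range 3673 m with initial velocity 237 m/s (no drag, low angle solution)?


sin(2*theta) = R*g/v0^2 = 3673*9.81/237^2 = 0.641495, theta = arcsin(0.641495)/2 = 19.95°

19.95 degrees


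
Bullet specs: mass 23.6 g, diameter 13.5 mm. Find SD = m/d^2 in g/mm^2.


SD = m/d^2 = 23.6/13.5^2 = 0.1295 g/mm^2

0.1295 g/mm^2


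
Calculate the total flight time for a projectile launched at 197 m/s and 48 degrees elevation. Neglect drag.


T = 2*v0*sin(theta)/g = 2*197*sin(48°)/9.81 = 29.85 s

29.85 s


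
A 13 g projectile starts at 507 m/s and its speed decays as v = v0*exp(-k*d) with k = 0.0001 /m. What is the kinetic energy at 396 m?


v = v0*exp(-k*d) = 507*exp(-0.0001*396) = 487.315 m/s
E = 0.5*m*v^2 = 0.5*0.013*487.315^2 = 1544 J

1544 J


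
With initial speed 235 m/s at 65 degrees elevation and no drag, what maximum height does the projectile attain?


H = (v0*sin(theta))^2 / (2g) = (235*sin(65°))^2 / (2*9.81) = 2312 m

2312 m


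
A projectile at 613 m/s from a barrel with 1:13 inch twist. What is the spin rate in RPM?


twist_m = 13*0.0254 = 0.3302 m
spin = v/twist = 613/0.3302 = 1856.451 rev/s
RPM = spin*60 = 1856.451*60 ≈ 111387 RPM

111387 RPM


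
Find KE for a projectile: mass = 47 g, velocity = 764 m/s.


E = 0.5*m*v^2 = 0.5*0.047*764^2 = 13717 J

13717 J


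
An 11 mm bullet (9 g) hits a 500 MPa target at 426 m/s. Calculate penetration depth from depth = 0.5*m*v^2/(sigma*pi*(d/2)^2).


A = pi*(d/2)^2 = pi*(11/2)^2 = 95.0332 mm^2
E = 0.5*m*v^2 = 0.5*0.009*426^2 = 816.642 J
depth = E/(sigma*A) = 816.642 J / (500 MPa * 95.0332 mm^2) = 816.642/(500 * 95.0332) m = 0.0171865 m ≈ 17.19 mm

17.19 mm


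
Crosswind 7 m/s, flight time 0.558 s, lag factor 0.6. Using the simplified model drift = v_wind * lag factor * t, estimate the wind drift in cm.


drift = v_wind * lag * t = 7 * 0.6 * 0.558 = 2.3436 m ≈ 234.4 cm

234.4 cm


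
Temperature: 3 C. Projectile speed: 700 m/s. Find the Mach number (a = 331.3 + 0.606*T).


a = 331.3 + 0.606*(3) = 333.118 m/s
M = v/a = 700/333.118 = 2.101

2.101


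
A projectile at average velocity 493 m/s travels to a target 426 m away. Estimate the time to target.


t = d/v = 426/493 = 0.8641 s

0.8641 s


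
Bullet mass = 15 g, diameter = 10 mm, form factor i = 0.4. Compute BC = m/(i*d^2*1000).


BC = m/(i*d^2*1000) = 15/(0.4 * 10^2 * 1000) = 0.000375

0.000375


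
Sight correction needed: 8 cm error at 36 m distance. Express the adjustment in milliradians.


1 mrad subtends 1 cm per 10 m of range, so adj = error_cm / (dist_m / 10) = 8 / (36/10) = 2.222 mrad

2.222 mrad


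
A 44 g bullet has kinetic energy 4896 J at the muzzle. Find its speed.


v = sqrt(2*E/m) = sqrt(2*4896/0.044) = 471.7 m/s

471.7 m/s


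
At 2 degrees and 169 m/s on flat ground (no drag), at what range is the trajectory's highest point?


R = v0^2*sin(2*theta)/g = 169^2*sin(2*2°)/9.81 = 203.09 m
apex_dist = R/2 = 203.09/2 = 101.5 m

101.5 m


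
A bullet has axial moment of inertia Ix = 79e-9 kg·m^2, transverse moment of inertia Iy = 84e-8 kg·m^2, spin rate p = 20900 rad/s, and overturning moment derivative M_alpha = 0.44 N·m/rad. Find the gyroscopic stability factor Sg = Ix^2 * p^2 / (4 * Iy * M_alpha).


Sg = Ix^2 * p^2 / (4 * Iy * M_alpha) = (79e-9)^2 * 20900^2 / (4 * 84e-8 * 0.44) = 1.844

1.844


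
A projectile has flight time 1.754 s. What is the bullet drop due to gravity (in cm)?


drop = 0.5*g*t^2 = 0.5*9.81*1.754^2 = 15.0903 m ≈ 1509 cm

1509 cm


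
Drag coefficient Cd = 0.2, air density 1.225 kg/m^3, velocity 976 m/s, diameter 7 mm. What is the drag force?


A = pi*(d/2)^2 = pi*(7/2000)^2 = 3.84845e-05 m^2
Fd = 0.5*Cd*rho*A*v^2 = 0.5*0.2*1.225*3.84845e-05*976^2 = 4.491 N

4.491 N


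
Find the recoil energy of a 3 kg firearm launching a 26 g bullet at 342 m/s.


v_r = m_p*v_p/m_gun = 0.026*342/3 = 2.964 m/s, E_r = 0.5*m_gun*v_r^2 = 0.5*3*2.964^2 = 13.18 J

13.18 J


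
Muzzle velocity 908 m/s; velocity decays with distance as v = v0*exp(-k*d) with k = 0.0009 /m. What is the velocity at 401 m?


v = v0*exp(-k*d) = 908*exp(-0.0009*401) = 632.9 m/s

632.9 m/s


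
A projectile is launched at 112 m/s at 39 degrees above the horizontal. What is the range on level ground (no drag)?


R = v0^2 * sin(2*theta) / g = 112^2 * sin(2*39°) / 9.81 = 1251 m

1251 m


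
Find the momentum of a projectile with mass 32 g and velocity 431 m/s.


p = m*v = 0.032*431 = 13.79 kg·m/s

13.79 kg·m/s


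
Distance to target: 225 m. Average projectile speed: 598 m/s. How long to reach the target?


t = d/v = 225/598 = 0.3763 s

0.3763 s


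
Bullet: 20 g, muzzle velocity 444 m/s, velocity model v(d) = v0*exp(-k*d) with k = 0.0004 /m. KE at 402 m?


v = v0*exp(-k*d) = 444*exp(-0.0004*402) = 378.049 m/s
E = 0.5*m*v^2 = 0.5*0.02*378.049^2 = 1429 J

1429 J


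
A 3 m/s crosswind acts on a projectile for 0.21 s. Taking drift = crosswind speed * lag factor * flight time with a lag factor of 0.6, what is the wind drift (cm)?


drift = v_wind * lag * t = 3 * 0.6 * 0.21 = 0.378 m ≈ 37.8 cm

37.8 cm


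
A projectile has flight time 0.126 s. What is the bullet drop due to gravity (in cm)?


drop = 0.5*g*t^2 = 0.5*9.81*0.126^2 = 0.0778718 m ≈ 7.787 cm

7.787 cm


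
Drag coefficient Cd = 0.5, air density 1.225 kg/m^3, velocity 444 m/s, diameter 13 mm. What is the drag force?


A = pi*(d/2)^2 = pi*(13/2000)^2 = 1.32732e-04 m^2
Fd = 0.5*Cd*rho*A*v^2 = 0.5*0.5*1.225*1.32732e-04*444^2 = 8.013 N

8.013 N


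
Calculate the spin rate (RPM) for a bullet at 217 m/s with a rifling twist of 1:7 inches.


twist_m = 7*0.0254 = 0.1778 m
spin = v/twist = 217/0.1778 = 1220.472 rev/s
RPM = spin*60 = 1220.472*60 ≈ 73228 RPM

73228 RPM


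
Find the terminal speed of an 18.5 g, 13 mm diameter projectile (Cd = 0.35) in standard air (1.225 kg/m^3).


A = pi*(d/2)^2 = pi*(13/2000)^2 = 1.32732e-04 m^2
vt = sqrt(2mg/(Cd*rho*A)) = sqrt(2*0.0185*9.81/(0.35 * 1.225 * 1.32732e-04)) = 79.86 m/s

79.86 m/s


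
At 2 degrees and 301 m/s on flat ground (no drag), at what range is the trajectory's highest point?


R = v0^2*sin(2*theta)/g = 301^2*sin(2*2°)/9.81 = 644.241 m
apex_dist = R/2 = 644.241/2 = 322.1 m

322.1 m


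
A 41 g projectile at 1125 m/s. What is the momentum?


p = m*v = 0.041*1125 = 46.12 kg·m/s

46.12 kg·m/s


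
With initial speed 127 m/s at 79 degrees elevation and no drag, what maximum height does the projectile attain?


H = (v0*sin(theta))^2 / (2g) = (127*sin(79°))^2 / (2*9.81) = 792.1 m

792.1 m


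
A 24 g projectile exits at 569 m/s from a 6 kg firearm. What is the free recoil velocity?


v_recoil = m_p * v_p / m_gun = 0.024 * 569 / 6 = 2.276 m/s

2.276 m/s


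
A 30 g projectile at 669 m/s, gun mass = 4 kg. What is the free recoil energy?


v_r = m_p*v_p/m_gun = 0.03*669/4 = 5.0175 m/s, E_r = 0.5*m_gun*v_r^2 = 0.5*4*5.0175^2 = 50.35 J

50.35 J


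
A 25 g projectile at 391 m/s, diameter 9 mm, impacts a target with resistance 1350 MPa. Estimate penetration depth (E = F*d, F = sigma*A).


A = pi*(d/2)^2 = pi*(9/2)^2 = 63.6173 mm^2
E = 0.5*m*v^2 = 0.5*0.025*391^2 = 1911.01 J
depth = E/(sigma*A) = 1911.01 J / (1350 MPa * 63.6173 mm^2) = 1911.01/(1350 * 63.6173) m = 0.0222513 m ≈ 22.25 mm

22.25 mm


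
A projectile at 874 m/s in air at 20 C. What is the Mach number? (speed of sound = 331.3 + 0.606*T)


a = 331.3 + 0.606*(20) = 343.42 m/s
M = v/a = 874/343.42 = 2.545

2.545


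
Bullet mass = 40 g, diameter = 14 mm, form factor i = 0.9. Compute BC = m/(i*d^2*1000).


BC = m/(i*d^2*1000) = 40/(0.9 * 14^2 * 1000) = 0.0002268

0.0002268


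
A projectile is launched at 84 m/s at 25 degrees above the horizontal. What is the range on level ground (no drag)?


R = v0^2 * sin(2*theta) / g = 84^2 * sin(2*25°) / 9.81 = 551 m

551 m


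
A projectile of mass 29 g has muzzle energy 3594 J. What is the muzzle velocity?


v = sqrt(2*E/m) = sqrt(2*3594/0.029) = 497.9 m/s

497.9 m/s


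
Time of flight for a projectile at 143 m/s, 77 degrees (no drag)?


T = 2*v0*sin(theta)/g = 2*143*sin(77°)/9.81 = 28.41 s

28.41 s


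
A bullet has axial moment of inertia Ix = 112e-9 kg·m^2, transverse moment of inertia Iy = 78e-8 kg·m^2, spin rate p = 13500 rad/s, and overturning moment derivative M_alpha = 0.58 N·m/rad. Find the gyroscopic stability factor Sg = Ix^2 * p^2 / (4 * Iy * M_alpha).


Sg = Ix^2 * p^2 / (4 * Iy * M_alpha) = (112e-9)^2 * 13500^2 / (4 * 78e-8 * 0.58) = 1.263

1.263


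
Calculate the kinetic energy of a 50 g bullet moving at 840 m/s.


E = 0.5*m*v^2 = 0.5*0.05*840^2 = 17640 J

17640 J


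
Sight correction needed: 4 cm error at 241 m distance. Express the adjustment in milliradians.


1 mrad subtends 1 cm per 10 m of range, so adj = error_cm / (dist_m / 10) = 4 / (241/10) = 0.166 mrad

0.166 mrad


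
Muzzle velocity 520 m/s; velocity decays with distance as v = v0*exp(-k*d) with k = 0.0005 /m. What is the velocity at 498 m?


v = v0*exp(-k*d) = 520*exp(-0.0005*498) = 405.4 m/s

405.4 m/s


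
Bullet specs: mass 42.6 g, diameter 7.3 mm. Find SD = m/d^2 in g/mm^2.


SD = m/d^2 = 42.6/7.3^2 = 0.7994 g/mm^2

0.7994 g/mm^2


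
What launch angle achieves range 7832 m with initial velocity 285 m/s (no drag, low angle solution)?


sin(2*theta) = R*g/v0^2 = 7832*9.81/285^2 = 0.945915, theta = arcsin(0.945915)/2 = 35.53°

35.53 degrees


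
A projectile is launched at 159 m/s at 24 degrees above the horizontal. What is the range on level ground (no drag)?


R = v0^2 * sin(2*theta) / g = 159^2 * sin(2*24°) / 9.81 = 1915 m

1915 m


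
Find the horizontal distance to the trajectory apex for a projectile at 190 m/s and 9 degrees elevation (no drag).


R = v0^2*sin(2*theta)/g = 190^2*sin(2*9°)/9.81 = 1137.16 m
apex_dist = R/2 = 1137.16/2 = 568.6 m

568.6 m


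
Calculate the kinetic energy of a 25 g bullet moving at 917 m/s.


E = 0.5*m*v^2 = 0.5*0.025*917^2 = 10511 J

10511 J


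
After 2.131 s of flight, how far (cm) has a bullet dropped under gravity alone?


drop = 0.5*g*t^2 = 0.5*9.81*2.131^2 = 22.2744 m ≈ 2227 cm

2227 cm


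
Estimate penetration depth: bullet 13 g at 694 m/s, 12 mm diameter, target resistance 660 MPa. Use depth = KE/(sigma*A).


A = pi*(d/2)^2 = pi*(12/2)^2 = 113.097 mm^2
E = 0.5*m*v^2 = 0.5*0.013*694^2 = 3130.63 J
depth = E/(sigma*A) = 3130.63 J / (660 MPa * 113.097 mm^2) = 3130.63/(660 * 113.097) m = 0.0419407 m ≈ 41.94 mm

41.94 mm


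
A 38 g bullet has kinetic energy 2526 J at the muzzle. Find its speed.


v = sqrt(2*E/m) = sqrt(2*2526/0.038) = 364.6 m/s

364.6 m/s


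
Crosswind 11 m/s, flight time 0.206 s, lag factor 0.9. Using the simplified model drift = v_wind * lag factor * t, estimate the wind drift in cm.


drift = v_wind * lag * t = 11 * 0.9 * 0.206 = 2.0394 m ≈ 203.9 cm

203.9 cm


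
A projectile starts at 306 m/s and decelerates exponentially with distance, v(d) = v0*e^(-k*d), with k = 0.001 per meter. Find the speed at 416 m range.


v = v0*exp(-k*d) = 306*exp(-0.001*416) = 201.9 m/s

201.9 m/s


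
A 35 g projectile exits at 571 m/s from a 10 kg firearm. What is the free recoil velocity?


v_recoil = m_p * v_p / m_gun = 0.035 * 571 / 10 = 1.999 m/s

1.999 m/s


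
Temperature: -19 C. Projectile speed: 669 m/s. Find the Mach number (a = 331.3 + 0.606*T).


a = 331.3 + 0.606*(-19) = 319.786 m/s
M = v/a = 669/319.786 = 2.092

2.092


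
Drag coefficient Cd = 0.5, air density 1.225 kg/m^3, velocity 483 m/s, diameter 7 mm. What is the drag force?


A = pi*(d/2)^2 = pi*(7/2000)^2 = 3.84845e-05 m^2
Fd = 0.5*Cd*rho*A*v^2 = 0.5*0.5*1.225*3.84845e-05*483^2 = 2.75 N

2.75 N


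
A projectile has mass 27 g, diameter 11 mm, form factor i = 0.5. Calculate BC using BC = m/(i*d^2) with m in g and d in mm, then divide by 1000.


BC = m/(i*d^2*1000) = 27/(0.5 * 11^2 * 1000) = 0.0004463

0.0004463


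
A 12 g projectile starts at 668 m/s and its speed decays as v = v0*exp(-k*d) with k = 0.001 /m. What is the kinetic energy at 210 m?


v = v0*exp(-k*d) = 668*exp(-0.001*210) = 541.47 m/s
E = 0.5*m*v^2 = 0.5*0.012*541.47^2 = 1759 J

1759 J


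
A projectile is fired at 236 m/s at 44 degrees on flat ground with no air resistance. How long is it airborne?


T = 2*v0*sin(theta)/g = 2*236*sin(44°)/9.81 = 33.42 s

33.42 s


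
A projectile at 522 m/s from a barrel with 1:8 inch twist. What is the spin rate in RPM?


twist_m = 8*0.0254 = 0.2032 m
spin = v/twist = 522/0.2032 = 2568.898 rev/s
RPM = spin*60 = 2568.898*60 ≈ 154134 RPM

154134 RPM


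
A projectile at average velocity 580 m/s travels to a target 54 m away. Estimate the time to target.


t = d/v = 54/580 = 0.0931 s

0.0931 s


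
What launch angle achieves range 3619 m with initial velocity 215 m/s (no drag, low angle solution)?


sin(2*theta) = R*g/v0^2 = 3619*9.81/215^2 = 0.768034, theta = arcsin(0.768034)/2 = 25.09°

25.09 degrees


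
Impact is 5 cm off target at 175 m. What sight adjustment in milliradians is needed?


1 mrad subtends 1 cm per 10 m of range, so adj = error_cm / (dist_m / 10) = 5 / (175/10) = 0.2857 mrad

0.2857 mrad


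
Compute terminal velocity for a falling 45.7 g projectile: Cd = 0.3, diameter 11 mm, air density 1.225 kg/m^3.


A = pi*(d/2)^2 = pi*(11/2000)^2 = 9.50332e-05 m^2
vt = sqrt(2mg/(Cd*rho*A)) = sqrt(2*0.0457*9.81/(0.3 * 1.225 * 9.50332e-05)) = 160.2 m/s

160.2 m/s


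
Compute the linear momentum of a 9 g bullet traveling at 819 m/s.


p = m*v = 0.009*819 = 7.371 kg·m/s

7.371 kg·m/s


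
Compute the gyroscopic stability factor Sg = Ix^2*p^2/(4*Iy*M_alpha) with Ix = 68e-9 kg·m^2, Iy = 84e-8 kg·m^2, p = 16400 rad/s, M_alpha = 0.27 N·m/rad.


Sg = Ix^2 * p^2 / (4 * Iy * M_alpha) = (68e-9)^2 * 16400^2 / (4 * 84e-8 * 0.27) = 1.371

1.371


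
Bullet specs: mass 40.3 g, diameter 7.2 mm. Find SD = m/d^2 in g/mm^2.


SD = m/d^2 = 40.3/7.2^2 = 0.7774 g/mm^2

0.7774 g/mm^2


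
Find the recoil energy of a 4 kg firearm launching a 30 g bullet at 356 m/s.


v_r = m_p*v_p/m_gun = 0.03*356/4 = 2.67 m/s, E_r = 0.5*m_gun*v_r^2 = 0.5*4*2.67^2 = 14.26 J

14.26 J


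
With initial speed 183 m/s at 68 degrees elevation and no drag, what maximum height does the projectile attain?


H = (v0*sin(theta))^2 / (2g) = (183*sin(68°))^2 / (2*9.81) = 1467 m

1467 m


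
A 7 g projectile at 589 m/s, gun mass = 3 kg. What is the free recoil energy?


v_r = m_p*v_p/m_gun = 0.007*589/3 = 1.37433 m/s, E_r = 0.5*m_gun*v_r^2 = 0.5*3*1.37433^2 = 2.833 J

2.833 J


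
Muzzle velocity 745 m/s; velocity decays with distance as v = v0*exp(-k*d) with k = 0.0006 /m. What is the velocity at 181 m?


v = v0*exp(-k*d) = 745*exp(-0.0006*181) = 668.3 m/s

668.3 m/s


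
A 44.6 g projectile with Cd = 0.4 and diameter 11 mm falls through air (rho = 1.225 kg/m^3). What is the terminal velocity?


A = pi*(d/2)^2 = pi*(11/2000)^2 = 9.50332e-05 m^2
vt = sqrt(2mg/(Cd*rho*A)) = sqrt(2*0.0446*9.81/(0.4 * 1.225 * 9.50332e-05)) = 137.1 m/s

137.1 m/s


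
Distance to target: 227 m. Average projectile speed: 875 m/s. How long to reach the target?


t = d/v = 227/875 = 0.2594 s

0.2594 s


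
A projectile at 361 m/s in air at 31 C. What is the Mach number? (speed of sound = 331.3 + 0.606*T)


a = 331.3 + 0.606*(31) = 350.086 m/s
M = v/a = 361/350.086 = 1.031

1.031


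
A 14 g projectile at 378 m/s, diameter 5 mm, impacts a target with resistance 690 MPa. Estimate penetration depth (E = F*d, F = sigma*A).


A = pi*(d/2)^2 = pi*(5/2)^2 = 19.635 mm^2
E = 0.5*m*v^2 = 0.5*0.014*378^2 = 1000.19 J
depth = E/(sigma*A) = 1000.19 J / (690 MPa * 19.635 mm^2) = 1000.19/(690 * 19.635) m = 0.0738249 m ≈ 73.82 mm

73.82 mm


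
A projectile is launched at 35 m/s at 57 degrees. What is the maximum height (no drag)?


H = (v0*sin(theta))^2 / (2g) = (35*sin(57°))^2 / (2*9.81) = 43.92 m

43.92 m


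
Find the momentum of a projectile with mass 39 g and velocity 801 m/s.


p = m*v = 0.039*801 = 31.24 kg·m/s

31.24 kg·m/s


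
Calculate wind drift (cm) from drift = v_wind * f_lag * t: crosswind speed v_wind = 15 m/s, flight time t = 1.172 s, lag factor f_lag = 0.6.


drift = v_wind * lag * t = 15 * 0.6 * 1.172 = 10.548 m ≈ 1055 cm

1055 cm


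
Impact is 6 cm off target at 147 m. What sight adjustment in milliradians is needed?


1 mrad subtends 1 cm per 10 m of range, so adj = error_cm / (dist_m / 10) = 6 / (147/10) = 0.4082 mrad

0.4082 mrad


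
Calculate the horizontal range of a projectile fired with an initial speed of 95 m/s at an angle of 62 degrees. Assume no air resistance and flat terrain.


R = v0^2 * sin(2*theta) / g = 95^2 * sin(2*62°) / 9.81 = 762.7 m

762.7 m


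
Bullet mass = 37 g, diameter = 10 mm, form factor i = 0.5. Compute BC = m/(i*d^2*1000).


BC = m/(i*d^2*1000) = 37/(0.5 * 10^2 * 1000) = 0.00074

0.00074


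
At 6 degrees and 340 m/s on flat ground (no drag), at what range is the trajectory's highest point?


R = v0^2*sin(2*theta)/g = 340^2*sin(2*6°)/9.81 = 2450.01 m
apex_dist = R/2 = 2450.01/2 = 1225 m

1225 m


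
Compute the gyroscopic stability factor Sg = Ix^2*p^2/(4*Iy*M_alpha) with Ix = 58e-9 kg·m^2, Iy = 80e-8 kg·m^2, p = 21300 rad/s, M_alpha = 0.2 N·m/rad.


Sg = Ix^2 * p^2 / (4 * Iy * M_alpha) = (58e-9)^2 * 21300^2 / (4 * 80e-8 * 0.2) = 2.385

2.385


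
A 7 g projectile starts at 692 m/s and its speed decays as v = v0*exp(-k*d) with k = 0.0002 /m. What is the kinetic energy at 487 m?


v = v0*exp(-k*d) = 692*exp(-0.0002*487) = 627.778 m/s
E = 0.5*m*v^2 = 0.5*0.007*627.778^2 = 1379 J

1379 J


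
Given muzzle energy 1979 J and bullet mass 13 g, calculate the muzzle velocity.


v = sqrt(2*E/m) = sqrt(2*1979/0.013) = 551.8 m/s

551.8 m/s


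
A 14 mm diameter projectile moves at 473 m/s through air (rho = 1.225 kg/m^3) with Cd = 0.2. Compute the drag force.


A = pi*(d/2)^2 = pi*(14/2000)^2 = 1.53938e-04 m^2
Fd = 0.5*Cd*rho*A*v^2 = 0.5*0.2*1.225*1.53938e-04*473^2 = 4.219 N

4.219 N


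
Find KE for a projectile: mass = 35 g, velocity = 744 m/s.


E = 0.5*m*v^2 = 0.5*0.035*744^2 = 9687 J

9687 J


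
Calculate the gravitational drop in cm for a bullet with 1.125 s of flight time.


drop = 0.5*g*t^2 = 0.5*9.81*1.125^2 = 6.20789 m ≈ 620.8 cm

620.8 cm


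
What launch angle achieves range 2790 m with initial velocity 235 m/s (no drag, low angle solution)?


sin(2*theta) = R*g/v0^2 = 2790*9.81/235^2 = 0.495607, theta = arcsin(0.495607)/2 = 14.85°

14.85 degrees


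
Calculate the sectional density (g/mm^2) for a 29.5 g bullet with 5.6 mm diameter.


SD = m/d^2 = 29.5/5.6^2 = 0.9407 g/mm^2

0.9407 g/mm^2


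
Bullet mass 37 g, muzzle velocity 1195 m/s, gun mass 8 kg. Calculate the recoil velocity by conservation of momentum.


v_recoil = m_p * v_p / m_gun = 0.037 * 1195 / 8 = 5.527 m/s

5.527 m/s


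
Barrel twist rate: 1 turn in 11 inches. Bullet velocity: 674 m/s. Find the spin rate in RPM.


twist_m = 11*0.0254 = 0.2794 m
spin = v/twist = 674/0.2794 = 2412.312 rev/s
RPM = spin*60 = 2412.312*60 ≈ 144739 RPM

144739 RPM


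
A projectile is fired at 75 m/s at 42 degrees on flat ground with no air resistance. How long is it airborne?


T = 2*v0*sin(theta)/g = 2*75*sin(42°)/9.81 = 10.23 s

10.23 s


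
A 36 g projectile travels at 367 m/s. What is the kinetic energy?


E = 0.5*m*v^2 = 0.5*0.036*367^2 = 2424 J

2424 J


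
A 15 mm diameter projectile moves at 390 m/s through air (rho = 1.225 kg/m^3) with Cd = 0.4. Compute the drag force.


A = pi*(d/2)^2 = pi*(15/2000)^2 = 1.76715e-04 m^2
Fd = 0.5*Cd*rho*A*v^2 = 0.5*0.4*1.225*1.76715e-04*390^2 = 6.585 N

6.585 N


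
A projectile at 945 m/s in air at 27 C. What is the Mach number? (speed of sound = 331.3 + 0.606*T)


a = 331.3 + 0.606*(27) = 347.662 m/s
M = v/a = 945/347.662 = 2.718

2.718


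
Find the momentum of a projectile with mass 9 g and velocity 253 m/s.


p = m*v = 0.009*253 = 2.277 kg·m/s

2.277 kg·m/s


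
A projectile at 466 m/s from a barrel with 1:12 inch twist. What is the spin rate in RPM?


twist_m = 12*0.0254 = 0.3048 m
spin = v/twist = 466/0.3048 = 1528.871 rev/s
RPM = spin*60 = 1528.871*60 ≈ 91732 RPM

91732 RPM


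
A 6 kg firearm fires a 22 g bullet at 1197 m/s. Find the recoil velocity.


v_recoil = m_p * v_p / m_gun = 0.022 * 1197 / 6 = 4.389 m/s

4.389 m/s


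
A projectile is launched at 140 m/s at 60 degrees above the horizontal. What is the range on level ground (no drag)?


R = v0^2 * sin(2*theta) / g = 140^2 * sin(2*60°) / 9.81 = 1730 m

1730 m


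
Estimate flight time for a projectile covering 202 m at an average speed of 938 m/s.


t = d/v = 202/938 = 0.2154 s

0.2154 s


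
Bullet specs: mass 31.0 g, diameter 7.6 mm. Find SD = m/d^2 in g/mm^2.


SD = m/d^2 = 31.0/7.6^2 = 0.5367 g/mm^2

0.5367 g/mm^2


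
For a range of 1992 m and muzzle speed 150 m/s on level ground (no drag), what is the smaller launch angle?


sin(2*theta) = R*g/v0^2 = 1992*9.81/150^2 = 0.868512, theta = arcsin(0.868512)/2 = 30.14°

30.14 degrees


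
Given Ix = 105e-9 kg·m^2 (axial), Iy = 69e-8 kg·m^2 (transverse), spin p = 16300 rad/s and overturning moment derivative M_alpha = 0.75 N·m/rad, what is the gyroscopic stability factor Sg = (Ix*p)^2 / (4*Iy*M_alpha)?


Sg = Ix^2 * p^2 / (4 * Iy * M_alpha) = (105e-9)^2 * 16300^2 / (4 * 69e-8 * 0.75) = 1.415

1.415


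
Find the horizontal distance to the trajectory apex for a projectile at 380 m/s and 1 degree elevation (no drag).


R = v0^2*sin(2*theta)/g = 380^2*sin(2*1°)/9.81 = 513.709 m
apex_dist = R/2 = 513.709/2 = 256.9 m

256.9 m


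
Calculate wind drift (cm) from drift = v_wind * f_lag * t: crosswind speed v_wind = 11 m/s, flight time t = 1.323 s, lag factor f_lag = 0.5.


drift = v_wind * lag * t = 11 * 0.5 * 1.323 = 7.2765 m ≈ 727.6 cm

727.6 cm


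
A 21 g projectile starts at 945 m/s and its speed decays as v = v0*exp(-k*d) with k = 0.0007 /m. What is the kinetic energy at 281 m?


v = v0*exp(-k*d) = 945*exp(-0.0007*281) = 776.258 m/s
E = 0.5*m*v^2 = 0.5*0.021*776.258^2 = 6327 J

6327 J


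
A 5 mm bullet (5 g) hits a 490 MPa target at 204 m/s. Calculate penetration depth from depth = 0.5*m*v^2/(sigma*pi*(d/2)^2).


A = pi*(d/2)^2 = pi*(5/2)^2 = 19.635 mm^2
E = 0.5*m*v^2 = 0.5*0.005*204^2 = 104.04 J
depth = E/(sigma*A) = 104.04 J / (490 MPa * 19.635 mm^2) = 104.04/(490 * 19.635) m = 0.0108137 m ≈ 10.81 mm

10.81 mm


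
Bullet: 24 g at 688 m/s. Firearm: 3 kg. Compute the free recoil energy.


v_r = m_p*v_p/m_gun = 0.024*688/3 = 5.504 m/s, E_r = 0.5*m_gun*v_r^2 = 0.5*3*5.504^2 = 45.44 J

45.44 J


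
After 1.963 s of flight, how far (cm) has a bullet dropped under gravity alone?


drop = 0.5*g*t^2 = 0.5*9.81*1.963^2 = 18.9008 m ≈ 1890 cm

1890 cm


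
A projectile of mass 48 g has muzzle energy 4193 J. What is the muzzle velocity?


v = sqrt(2*E/m) = sqrt(2*4193/0.048) = 418 m/s

418 m/s


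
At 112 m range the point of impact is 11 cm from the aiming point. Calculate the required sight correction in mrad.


1 mrad subtends 1 cm per 10 m of range, so adj = error_cm / (dist_m / 10) = 11 / (112/10) = 0.9821 mrad

0.9821 mrad


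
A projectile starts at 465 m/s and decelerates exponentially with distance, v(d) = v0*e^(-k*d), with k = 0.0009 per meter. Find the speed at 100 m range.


v = v0*exp(-k*d) = 465*exp(-0.0009*100) = 425 m/s

425 m/s


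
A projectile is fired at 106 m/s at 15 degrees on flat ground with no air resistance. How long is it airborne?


T = 2*v0*sin(theta)/g = 2*106*sin(15°)/9.81 = 5.593 s

5.593 s


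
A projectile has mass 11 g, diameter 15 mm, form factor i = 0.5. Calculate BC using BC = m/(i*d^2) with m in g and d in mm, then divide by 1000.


BC = m/(i*d^2*1000) = 11/(0.5 * 15^2 * 1000) = 9.778e-05

9.778e-05


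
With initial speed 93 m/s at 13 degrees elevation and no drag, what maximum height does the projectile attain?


H = (v0*sin(theta))^2 / (2g) = (93*sin(13°))^2 / (2*9.81) = 22.31 m

22.31 m


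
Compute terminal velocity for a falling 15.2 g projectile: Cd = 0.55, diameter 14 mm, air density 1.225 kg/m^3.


A = pi*(d/2)^2 = pi*(14/2000)^2 = 1.53938e-04 m^2
vt = sqrt(2mg/(Cd*rho*A)) = sqrt(2*0.0152*9.81/(0.55 * 1.225 * 1.53938e-04)) = 53.62 m/s

53.62 m/s


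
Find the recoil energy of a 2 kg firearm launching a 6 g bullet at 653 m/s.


v_r = m_p*v_p/m_gun = 0.006*653/2 = 1.959 m/s, E_r = 0.5*m_gun*v_r^2 = 0.5*2*1.959^2 = 3.838 J

3.838 J


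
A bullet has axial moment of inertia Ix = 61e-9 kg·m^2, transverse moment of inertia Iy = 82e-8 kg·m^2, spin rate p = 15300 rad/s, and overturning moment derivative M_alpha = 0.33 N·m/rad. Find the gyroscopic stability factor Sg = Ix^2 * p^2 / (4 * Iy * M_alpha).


Sg = Ix^2 * p^2 / (4 * Iy * M_alpha) = (61e-9)^2 * 15300^2 / (4 * 82e-8 * 0.33) = 0.8047

0.8047


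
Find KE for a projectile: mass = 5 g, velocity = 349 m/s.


E = 0.5*m*v^2 = 0.5*0.005*349^2 = 304.5 J

304.5 J


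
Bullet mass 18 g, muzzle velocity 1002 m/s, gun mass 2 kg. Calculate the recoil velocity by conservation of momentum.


v_recoil = m_p * v_p / m_gun = 0.018 * 1002 / 2 = 9.018 m/s

9.018 m/s


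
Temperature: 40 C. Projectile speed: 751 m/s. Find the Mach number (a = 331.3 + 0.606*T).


a = 331.3 + 0.606*(40) = 355.54 m/s
M = v/a = 751/355.54 = 2.112

2.112


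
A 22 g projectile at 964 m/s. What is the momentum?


p = m*v = 0.022*964 = 21.21 kg·m/s

21.21 kg·m/s


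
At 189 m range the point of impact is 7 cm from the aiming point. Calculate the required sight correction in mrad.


1 mrad subtends 1 cm per 10 m of range, so adj = error_cm / (dist_m / 10) = 7 / (189/10) = 0.3704 mrad

0.3704 mrad


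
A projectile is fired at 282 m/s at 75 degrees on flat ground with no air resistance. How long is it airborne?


T = 2*v0*sin(theta)/g = 2*282*sin(75°)/9.81 = 55.53 s

55.53 s


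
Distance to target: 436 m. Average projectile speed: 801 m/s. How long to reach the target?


t = d/v = 436/801 = 0.5443 s

0.5443 s


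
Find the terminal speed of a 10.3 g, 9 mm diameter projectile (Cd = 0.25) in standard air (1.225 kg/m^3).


A = pi*(d/2)^2 = pi*(9/2000)^2 = 6.36173e-05 m^2
vt = sqrt(2mg/(Cd*rho*A)) = sqrt(2*0.0103*9.81/(0.25 * 1.225 * 6.36173e-05)) = 101.8 m/s

101.8 m/s


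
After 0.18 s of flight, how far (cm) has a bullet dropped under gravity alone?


drop = 0.5*g*t^2 = 0.5*9.81*0.18^2 = 0.158922 m ≈ 15.89 cm

15.89 cm


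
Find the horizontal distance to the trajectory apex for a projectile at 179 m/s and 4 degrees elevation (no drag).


R = v0^2*sin(2*theta)/g = 179^2*sin(2*4°)/9.81 = 454.561 m
apex_dist = R/2 = 454.561/2 = 227.3 m

227.3 m


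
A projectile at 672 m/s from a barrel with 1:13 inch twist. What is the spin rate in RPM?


twist_m = 13*0.0254 = 0.3302 m
spin = v/twist = 672/0.3302 = 2035.13 rev/s
RPM = spin*60 = 2035.13*60 ≈ 122108 RPM

122108 RPM


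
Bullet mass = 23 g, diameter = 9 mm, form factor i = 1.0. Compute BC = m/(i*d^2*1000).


BC = m/(i*d^2*1000) = 23/(1.0 * 9^2 * 1000) = 0.000284

0.000284
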